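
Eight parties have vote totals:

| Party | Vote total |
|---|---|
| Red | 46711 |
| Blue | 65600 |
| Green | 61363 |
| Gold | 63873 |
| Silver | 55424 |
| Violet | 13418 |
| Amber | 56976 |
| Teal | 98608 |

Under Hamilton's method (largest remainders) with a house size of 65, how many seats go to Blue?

Total 461973; standard divisor 461973/65 ≈ 7107.277.
Standard quotas: Red 6.5723, Blue 9.2300, Green 8.6338, Gold 8.9870, Silver 7.7982, Violet 1.8879, Amber 8.0166, Teal 13.8742.
Lower quotas: Red 6, Blue 9, Green 8, Gold 8, Silver 7, Violet 1, Amber 8, Teal 13 (sum 60, leaving 5 seats).
Remainders in descending order: Gold 0.9870, Violet 0.8879, Teal 0.8742, Silver 0.7982, Green 0.6338, Red 0.5723, Blue 0.2300, Amber 0.0166.
Largest remainders: Gold, Violet, Teal, Silver, Green receive the extra seats.
Blue receives 9.

9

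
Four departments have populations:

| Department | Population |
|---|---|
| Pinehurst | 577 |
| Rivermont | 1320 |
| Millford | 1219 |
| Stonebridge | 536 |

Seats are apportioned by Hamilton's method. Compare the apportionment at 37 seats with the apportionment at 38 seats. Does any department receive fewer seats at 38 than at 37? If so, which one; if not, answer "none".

Stonebridge

At 37 seats: Pinehurst 6, Rivermont 13, Millford 12, Stonebridge 6.
At 38 seats: Pinehurst 6, Rivermont 14, Millford 13, Stonebridge 5.
Stonebridge drops from 6 to 5.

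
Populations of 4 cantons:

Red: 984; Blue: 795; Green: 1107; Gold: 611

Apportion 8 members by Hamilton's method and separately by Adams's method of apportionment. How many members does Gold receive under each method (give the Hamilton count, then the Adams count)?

1 and 2

Hamilton: Red 2, Blue 2, Green 3, Gold 1.
Adams: Red 2, Blue 2, Green 2, Gold 2.
Gold gets 1 under Hamilton and 2 under Adams.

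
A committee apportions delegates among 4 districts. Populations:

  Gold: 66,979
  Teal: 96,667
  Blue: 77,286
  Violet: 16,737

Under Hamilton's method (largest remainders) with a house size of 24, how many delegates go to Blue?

The standard divisor is 257669/24 ≈ 10736.208.
Standard quotas: Gold 6.2386, Teal 9.0038, Blue 7.1986, Violet 1.5589.
Lower quotas: Gold 6, Teal 9, Blue 7, Violet 1 (sum 23, leaving 1 seat).
Remainders in descending order: Violet 0.5589, Gold 0.2386, Blue 0.1986, Teal 0.0038.
Largest remainder: Violet receives the extra seat.
Blue receives 7.

7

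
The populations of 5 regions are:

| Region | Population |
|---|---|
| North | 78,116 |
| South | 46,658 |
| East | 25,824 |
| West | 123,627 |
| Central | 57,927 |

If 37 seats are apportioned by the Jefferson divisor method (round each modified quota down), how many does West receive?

14

Standard divisor 332152/37 ≈ 8977.081; standard quotas: North 8.702, South 5.197, East 2.877, West 13.771, Central 6.453.
Rounding down gives 8, 5, 2, 13, 6 = 34 seats, so the divisor must be adjusted.
With modified divisor 8400: modified quotas North 9.300, South 5.555, East 3.074, West 14.717, Central 6.896.
Rounding down: North 9, South 5, East 3, West 14, Central 6 (total 37).
West receives 14.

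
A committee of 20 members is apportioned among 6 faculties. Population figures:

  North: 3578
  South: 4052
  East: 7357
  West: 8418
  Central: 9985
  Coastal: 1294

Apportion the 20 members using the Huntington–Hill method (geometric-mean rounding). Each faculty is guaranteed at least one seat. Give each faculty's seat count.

With divisor 1739: modified quotas North 2.058, South 2.330, East 4.231, West 4.841, Central 5.742, Coastal 0.744.
Geometric-mean thresholds: North √(2·3)=2.449, South √(2·3)=2.449, East √(4·5)=4.472, West √(4·5)=4.472, Central √(5·6)=5.477, Coastal (min 1).
Each quota rounded against its threshold gives North 2, South 2, East 4, West 5, Central 6, Coastal 1 (total 20).

North: 2, South: 2, East: 4, West: 5, Central: 6, Coastal: 1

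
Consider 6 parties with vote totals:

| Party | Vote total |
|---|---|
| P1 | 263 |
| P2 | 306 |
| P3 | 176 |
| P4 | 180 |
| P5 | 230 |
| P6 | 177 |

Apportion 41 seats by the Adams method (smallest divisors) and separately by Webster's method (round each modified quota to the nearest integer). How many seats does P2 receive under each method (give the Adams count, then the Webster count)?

9 and 10

Adams: P1 8, P2 9, P3 5, P4 6, P5 7, P6 6.
Webster: P1 8, P2 10, P3 5, P4 6, P5 7, P6 5.
P2 gets 9 under Adams and 10 under Webster.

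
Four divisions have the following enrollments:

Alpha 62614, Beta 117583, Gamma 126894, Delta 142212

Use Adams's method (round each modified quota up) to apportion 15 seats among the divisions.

Alpha 2; Beta 4; Gamma 4; Delta 5

Standard divisor 449303/15 ≈ 29953.533; standard quotas: Alpha 2.090, Beta 3.926, Gamma 4.236, Delta 4.748.
Rounding up gives 3, 4, 5, 5 = 17 seats, so the divisor must be adjusted.
With modified divisor 33600: modified quotas Alpha 1.864, Beta 3.499, Gamma 3.777, Delta 4.232.
Rounding up: Alpha 2, Beta 4, Gamma 4, Delta 5 (total 15).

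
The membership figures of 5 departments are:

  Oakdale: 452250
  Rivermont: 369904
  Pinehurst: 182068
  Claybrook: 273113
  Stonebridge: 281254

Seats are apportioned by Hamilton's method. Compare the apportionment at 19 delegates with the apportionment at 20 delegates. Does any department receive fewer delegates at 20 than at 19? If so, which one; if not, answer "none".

At 19 seats: Oakdale 6, Rivermont 5, Pinehurst 2, Claybrook 3, Stonebridge 3.
At 20 seats: Oakdale 6, Rivermont 5, Pinehurst 2, Claybrook 3, Stonebridge 4.
No department's allocation decreased.

none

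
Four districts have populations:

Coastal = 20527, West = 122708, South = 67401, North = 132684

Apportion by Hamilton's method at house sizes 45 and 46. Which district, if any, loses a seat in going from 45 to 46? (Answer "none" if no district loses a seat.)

At 45 seats: Coastal 3, West 16, South 9, North 17.
At 46 seats: Coastal 3, West 16, South 9, North 18.
No district's allocation decreased.

none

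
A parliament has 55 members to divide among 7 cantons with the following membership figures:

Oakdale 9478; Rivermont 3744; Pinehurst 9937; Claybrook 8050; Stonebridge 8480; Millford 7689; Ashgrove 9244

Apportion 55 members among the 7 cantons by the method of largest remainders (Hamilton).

Oakdale: 9; Rivermont: 4; Pinehurst: 10; Claybrook: 8; Stonebridge: 8; Millford: 7; Ashgrove: 9

Standard divisor: 56622 ÷ 55 ≈ 1029.491.
Standard quotas: Oakdale 9.2065, Rivermont 3.6367, Pinehurst 9.6523, Claybrook 7.8194, Stonebridge 8.2371, Millford 7.4687, Ashgrove 8.9792.
Lower quotas: Oakdale 9, Rivermont 3, Pinehurst 9, Claybrook 7, Stonebridge 8, Millford 7, Ashgrove 8 (sum 51, leaving 4 seats).
Remainders in descending order: Ashgrove 0.9792, Claybrook 0.8194, Pinehurst 0.6523, Rivermont 0.6367, Millford 0.4687, Stonebridge 0.2371, Oakdale 0.2065.
The surplus seats go to Ashgrove, Claybrook, Pinehurst, Rivermont.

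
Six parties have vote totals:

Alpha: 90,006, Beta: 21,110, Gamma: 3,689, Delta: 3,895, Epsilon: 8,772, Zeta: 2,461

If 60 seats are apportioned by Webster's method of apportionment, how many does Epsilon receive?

Standard divisor 129933/60 ≈ 2165.55; standard quotas: Alpha 41.563, Beta 9.748, Gamma 1.703, Delta 1.799, Epsilon 4.051, Zeta 1.136.
Rounding to the nearest integer gives 42, 10, 2, 2, 4, 1 = 61 seats, so the divisor must be adjusted.
With modified divisor 2200: modified quotas Alpha 40.912, Beta 9.595, Gamma 1.677, Delta 1.770, Epsilon 3.987, Zeta 1.119.
Rounding to the nearest integer: Alpha 41, Beta 10, Gamma 2, Delta 2, Epsilon 4, Zeta 1 (total 60).
Epsilon receives 4.

4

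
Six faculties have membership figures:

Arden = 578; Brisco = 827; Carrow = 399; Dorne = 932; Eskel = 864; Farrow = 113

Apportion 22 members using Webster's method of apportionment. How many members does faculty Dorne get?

Standard divisor 3713/22 ≈ 168.773; standard quotas: Arden 3.425, Brisco 4.900, Carrow 2.364, Dorne 5.522, Eskel 5.119, Farrow 0.670.
Rounding to the nearest integer gives Arden 3, Brisco 5, Carrow 2, Dorne 6, Eskel 5, Farrow 1 — total 22, matching the house size, so no adjustment is needed.
Dorne receives 6.

6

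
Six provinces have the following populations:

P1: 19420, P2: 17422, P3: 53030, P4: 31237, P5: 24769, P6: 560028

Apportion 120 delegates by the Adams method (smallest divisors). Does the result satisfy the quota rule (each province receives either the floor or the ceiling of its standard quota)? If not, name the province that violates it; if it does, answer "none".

Standard quotas: P1 3.301, P2 2.962, P3 9.015, P4 5.310, P5 4.211, P6 95.202.
Adams allocation: P1 4, P2 3, P3 9, P4 6, P5 5, P6 93.
P6 has quota 95.202 (lower 95, upper 96) but receives 93 — outside the quota interval.

P6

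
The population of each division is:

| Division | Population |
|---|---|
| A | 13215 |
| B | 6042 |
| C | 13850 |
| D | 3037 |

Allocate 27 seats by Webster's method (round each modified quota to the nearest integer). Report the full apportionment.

A 10, B 5, C 10, D 2

Standard divisor 36144/27 ≈ 1338.667; standard quotas: A 9.872, B 4.513, C 10.346, D 2.269.
Rounding to the nearest integer gives A 10, B 5, C 10, D 2 — total 27, matching the house size, so no adjustment is needed.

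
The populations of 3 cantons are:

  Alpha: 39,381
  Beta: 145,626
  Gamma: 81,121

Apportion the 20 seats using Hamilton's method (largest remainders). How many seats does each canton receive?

Alpha=3, Beta=11, Gamma=6

Total 266128; standard divisor 266128/20 ≈ 13306.4.
Standard quotas: Alpha 2.9596, Beta 10.9441, Gamma 6.0964.
Lower quotas: Alpha 2, Beta 10, Gamma 6 (sum 18, leaving 2 seats).
Remainders in descending order: Alpha 0.9596, Beta 0.9441, Gamma 0.0964.
The surplus seats go to Alpha, Beta.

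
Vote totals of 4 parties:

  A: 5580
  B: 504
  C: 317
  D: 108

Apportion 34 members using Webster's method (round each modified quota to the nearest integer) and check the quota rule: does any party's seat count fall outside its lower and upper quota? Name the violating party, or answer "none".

Standard quotas: A 29.147, B 2.633, C 1.656, D 0.564.
Webster allocation: A 28, B 3, C 2, D 1.
A has quota 29.147 (lower 29, upper 30) but receives 28 — outside the quota interval.

A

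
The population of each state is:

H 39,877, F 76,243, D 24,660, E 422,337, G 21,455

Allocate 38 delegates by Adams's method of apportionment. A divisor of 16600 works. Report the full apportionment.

With modified divisor 16600: modified quotas H 2.402, F 4.593, D 1.486, E 25.442, G 1.292.
Rounding up: H 3, F 5, D 2, E 26, G 2 (total 38).

H: 3; F: 5; D: 2; E: 26; G: 2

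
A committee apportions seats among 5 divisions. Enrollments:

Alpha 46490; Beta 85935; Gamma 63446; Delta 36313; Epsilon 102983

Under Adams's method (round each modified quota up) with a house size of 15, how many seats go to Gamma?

Standard divisor 335167/15 ≈ 22344.467; standard quotas: Alpha 2.081, Beta 3.846, Gamma 2.839, Delta 1.625, Epsilon 4.609.
Rounding up gives 3, 4, 3, 2, 5 = 17 seats, so the divisor must be adjusted.
With modified divisor 27200: modified quotas Alpha 1.709, Beta 3.159, Gamma 2.333, Delta 1.335, Epsilon 3.786.
Rounding up: Alpha 2, Beta 4, Gamma 3, Delta 2, Epsilon 4 (total 15).
Gamma receives 3.

3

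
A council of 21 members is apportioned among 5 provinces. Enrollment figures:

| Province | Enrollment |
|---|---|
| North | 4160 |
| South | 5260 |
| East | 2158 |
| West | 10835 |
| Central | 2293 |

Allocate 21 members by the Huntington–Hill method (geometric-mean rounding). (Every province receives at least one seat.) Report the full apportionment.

With divisor 1189: modified quotas North 3.499, South 4.424, East 1.815, West 9.113, Central 1.929.
Geometric-mean thresholds: North √(3·4)=3.464, South √(4·5)=4.472, East √(1·2)=1.414, West √(9·10)=9.487, Central √(1·2)=1.414.
Each quota rounded against its threshold gives North 4, South 4, East 2, West 9, Central 2 (total 21).

North=4, South=4, East=2, West=9, Central=2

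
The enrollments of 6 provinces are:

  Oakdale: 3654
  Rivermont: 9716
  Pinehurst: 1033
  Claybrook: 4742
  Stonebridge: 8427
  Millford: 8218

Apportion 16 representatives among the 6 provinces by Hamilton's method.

Standard divisor: 35790 ÷ 16 ≈ 2236.875.
Standard quotas: Oakdale 1.6335, Rivermont 4.3436, Pinehurst 0.4618, Claybrook 2.1199, Stonebridge 3.7673, Millford 3.6739.
Lower quotas: Oakdale 1, Rivermont 4, Pinehurst 0, Claybrook 2, Stonebridge 3, Millford 3 (sum 13, leaving 3 seats).
Remainders in descending order: Stonebridge 0.7673, Millford 0.6739, Oakdale 0.6335, Pinehurst 0.4618, Rivermont 0.3436, Claybrook 0.1199.
Largest remainders: Stonebridge, Millford, Oakdale receive the extra seats.

Oakdale: 2; Rivermont: 4; Pinehurst: 0; Claybrook: 2; Stonebridge: 4; Millford: 4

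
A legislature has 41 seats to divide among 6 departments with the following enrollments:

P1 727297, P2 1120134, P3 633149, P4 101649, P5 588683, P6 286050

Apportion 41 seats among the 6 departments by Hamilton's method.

P1=9; P2=13; P3=8; P4=1; P5=7; P6=3

Standard divisor: 3456962 ÷ 41 ≈ 84316.146.
Standard quotas: P1 8.6258, P2 13.2849, P3 7.5092, P4 1.2056, P5 6.9819, P6 3.3926.
Lower quotas: P1 8, P2 13, P3 7, P4 1, P5 6, P6 3 (sum 38, leaving 3 seats).
Remainders in descending order: P5 0.9819, P1 0.6258, P3 0.5092, P6 0.3926, P2 0.2849, P4 0.2056.
The surplus seats go to P5, P1, P3.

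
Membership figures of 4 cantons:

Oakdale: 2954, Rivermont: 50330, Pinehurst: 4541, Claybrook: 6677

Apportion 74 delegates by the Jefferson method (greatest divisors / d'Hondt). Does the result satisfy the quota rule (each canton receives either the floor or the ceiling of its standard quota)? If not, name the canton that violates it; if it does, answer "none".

Standard quotas: Oakdale 3.389, Rivermont 57.741, Pinehurst 5.210, Claybrook 7.660.
Jefferson allocation: Oakdale 3, Rivermont 59, Pinehurst 5, Claybrook 7.
Rivermont has quota 57.741 (lower 57, upper 58) but receives 59 — outside the quota interval.

Rivermont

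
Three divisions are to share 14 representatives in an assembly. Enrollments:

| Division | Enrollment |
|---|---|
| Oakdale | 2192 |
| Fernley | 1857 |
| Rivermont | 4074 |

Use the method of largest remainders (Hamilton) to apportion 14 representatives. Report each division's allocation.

Total 8123; standard divisor 8123/14 ≈ 580.214.
Standard quotas: Oakdale 3.778, Fernley 3.201, Rivermont 7.022.
Lower quotas: Oakdale 3, Fernley 3, Rivermont 7 (sum 13, leaving 1 seat).
Remainders in descending order: Oakdale 0.778, Fernley 0.201, Rivermont 0.022.
The surplus seat goes to Oakdale.

Oakdale=4, Fernley=3, Rivermont=7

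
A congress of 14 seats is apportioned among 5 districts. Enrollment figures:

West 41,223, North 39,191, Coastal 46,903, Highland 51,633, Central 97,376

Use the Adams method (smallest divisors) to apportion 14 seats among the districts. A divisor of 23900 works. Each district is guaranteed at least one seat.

With modified divisor 23900: modified quotas West 1.725, North 1.640, Coastal 1.962, Highland 2.160, Central 4.074.
Rounding up: West 2, North 2, Coastal 2, Highland 3, Central 5 (total 14).

West 2; North 2; Coastal 2; Highland 3; Central 5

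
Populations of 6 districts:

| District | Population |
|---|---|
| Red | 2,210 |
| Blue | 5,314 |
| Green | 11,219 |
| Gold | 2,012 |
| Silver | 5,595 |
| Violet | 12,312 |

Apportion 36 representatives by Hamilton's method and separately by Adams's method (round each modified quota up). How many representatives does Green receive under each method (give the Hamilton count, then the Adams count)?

10 and 11

Hamilton: Red 2, Blue 5, Green 10, Gold 2, Silver 5, Violet 12.
Adams: Red 2, Blue 5, Green 11, Gold 2, Silver 5, Violet 11.
Green gets 10 under Hamilton and 11 under Adams.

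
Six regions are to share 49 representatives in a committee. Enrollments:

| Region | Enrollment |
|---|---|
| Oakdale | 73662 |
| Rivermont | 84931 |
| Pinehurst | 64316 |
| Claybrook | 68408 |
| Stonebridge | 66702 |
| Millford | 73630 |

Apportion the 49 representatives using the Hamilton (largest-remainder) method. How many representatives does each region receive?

The standard divisor is 431649/49 ≈ 8809.163.
Standard quotas: Oakdale 8.3620, Rivermont 9.6412, Pinehurst 7.3010, Claybrook 7.7656, Stonebridge 7.5719, Millford 8.3583.
Lower quotas: Oakdale 8, Rivermont 9, Pinehurst 7, Claybrook 7, Stonebridge 7, Millford 8 (sum 46, leaving 3 seats).
Remainders in descending order: Claybrook 0.7656, Rivermont 0.6412, Stonebridge 0.5719, Oakdale 0.3620, Millford 0.3583, Pinehurst 0.3010.
Largest remainders: Claybrook, Rivermont, Stonebridge receive the extra seats.

Oakdale 8; Rivermont 10; Pinehurst 7; Claybrook 8; Stonebridge 8; Millford 8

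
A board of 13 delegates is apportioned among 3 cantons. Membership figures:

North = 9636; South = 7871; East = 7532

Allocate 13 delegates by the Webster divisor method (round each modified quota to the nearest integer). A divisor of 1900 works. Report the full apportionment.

North 5, South 4, East 4

With modified divisor 1900: modified quotas North 5.072, South 4.143, East 3.964.
Rounding to the nearest integer: North 5, South 4, East 4 (total 13).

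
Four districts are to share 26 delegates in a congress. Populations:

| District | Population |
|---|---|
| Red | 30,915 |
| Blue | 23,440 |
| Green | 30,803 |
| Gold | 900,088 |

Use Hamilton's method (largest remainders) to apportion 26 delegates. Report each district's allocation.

Red 1, Blue 0, Green 1, Gold 24

Standard divisor: 985246 ÷ 26 ≈ 37894.077.
Standard quotas: Red 0.8158, Blue 0.6186, Green 0.8129, Gold 23.7527.
Lower quotas: Red 0, Blue 0, Green 0, Gold 23 (sum 23, leaving 3 seats).
Remainders in descending order: Red 0.8158, Green 0.8129, Gold 0.7527, Blue 0.6186.
The surplus seats go to Red, Green, Gold.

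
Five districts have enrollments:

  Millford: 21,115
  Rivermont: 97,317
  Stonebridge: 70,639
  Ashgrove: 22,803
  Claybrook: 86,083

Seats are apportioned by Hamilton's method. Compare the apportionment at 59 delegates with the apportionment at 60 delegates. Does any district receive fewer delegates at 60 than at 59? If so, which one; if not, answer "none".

At 59 seats: Millford 4, Rivermont 19, Stonebridge 14, Ashgrove 5, Claybrook 17.
At 60 seats: Millford 4, Rivermont 20, Stonebridge 14, Ashgrove 5, Claybrook 17.
No district's allocation decreased.

none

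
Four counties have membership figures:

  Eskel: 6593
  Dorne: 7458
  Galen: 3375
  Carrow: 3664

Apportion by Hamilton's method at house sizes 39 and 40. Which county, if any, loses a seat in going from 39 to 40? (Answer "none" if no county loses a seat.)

At 39 seats: Eskel 12, Dorne 14, Galen 6, Carrow 7.
At 40 seats: Eskel 13, Dorne 14, Galen 6, Carrow 7.
No county's allocation decreased.

none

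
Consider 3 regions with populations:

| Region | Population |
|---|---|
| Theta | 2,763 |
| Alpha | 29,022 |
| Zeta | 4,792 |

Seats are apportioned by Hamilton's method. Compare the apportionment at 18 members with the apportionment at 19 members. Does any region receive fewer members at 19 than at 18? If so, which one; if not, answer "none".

At 18 seats: Theta 2, Alpha 14, Zeta 2.
At 19 seats: Theta 1, Alpha 15, Zeta 3.
Theta drops from 2 to 1.

Theta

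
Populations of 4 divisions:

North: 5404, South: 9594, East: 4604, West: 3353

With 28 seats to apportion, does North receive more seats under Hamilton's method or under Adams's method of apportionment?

Hamilton: North 6, South 12, East 6, West 4.
Adams: North 7, South 11, East 6, West 4.
North gets 6 under Hamilton and 7 under Adams.

Adams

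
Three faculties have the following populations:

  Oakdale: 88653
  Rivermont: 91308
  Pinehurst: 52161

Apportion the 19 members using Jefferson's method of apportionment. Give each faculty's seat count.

Oakdale 7; Rivermont 8; Pinehurst 4

Standard divisor 232122/19 ≈ 12216.947; standard quotas: Oakdale 7.257, Rivermont 7.474, Pinehurst 4.270.
Rounding down gives 7, 7, 4 = 18 seats, so the divisor must be adjusted.
With modified divisor 11200: modified quotas Oakdale 7.915, Rivermont 8.152, Pinehurst 4.657.
Rounding down: Oakdale 7, Rivermont 8, Pinehurst 4 (total 19).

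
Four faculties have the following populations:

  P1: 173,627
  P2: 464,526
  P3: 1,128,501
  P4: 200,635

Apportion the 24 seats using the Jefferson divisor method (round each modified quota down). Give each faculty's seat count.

P1 2; P2 6; P3 14; P4 2

Standard divisor 1967289/24 ≈ 81970.375; standard quotas: P1 2.118, P2 5.667, P3 13.767, P4 2.448.
Rounding down gives 2, 5, 13, 2 = 22 seats, so the divisor must be adjusted.
With modified divisor 76300: modified quotas P1 2.276, P2 6.088, P3 14.790, P4 2.630.
Rounding down: P1 2, P2 6, P3 14, P4 2 (total 24).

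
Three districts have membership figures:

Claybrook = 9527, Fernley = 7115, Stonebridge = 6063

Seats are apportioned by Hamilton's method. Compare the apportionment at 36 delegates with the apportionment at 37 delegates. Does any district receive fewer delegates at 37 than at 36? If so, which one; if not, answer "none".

none

At 36 seats: Claybrook 15, Fernley 11, Stonebridge 10.
At 37 seats: Claybrook 15, Fernley 12, Stonebridge 10.
No district's allocation decreased.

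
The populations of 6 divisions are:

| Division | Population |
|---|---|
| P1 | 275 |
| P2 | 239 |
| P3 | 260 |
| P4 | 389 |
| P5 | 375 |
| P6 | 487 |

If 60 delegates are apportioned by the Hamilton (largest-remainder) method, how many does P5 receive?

11

The standard divisor is 2025/60 ≈ 33.75.
Standard quotas: P1 8.148, P2 7.081, P3 7.704, P4 11.526, P5 11.111, P6 14.430.
Lower quotas: P1 8, P2 7, P3 7, P4 11, P5 11, P6 14 (sum 58, leaving 2 seats).
Remainders in descending order: P3 0.704, P4 0.526, P6 0.430, P1 0.148, P5 0.111, P2 0.081.
The surplus seats go to P3, P4.
P5 receives 11.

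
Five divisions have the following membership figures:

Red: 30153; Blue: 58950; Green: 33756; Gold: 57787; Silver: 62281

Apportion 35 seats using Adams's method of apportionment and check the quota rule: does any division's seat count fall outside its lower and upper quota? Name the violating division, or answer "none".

none

Standard quotas: Red 4.344, Blue 8.493, Green 4.863, Gold 8.326, Silver 8.973.
Adams allocation: Red 5, Blue 8, Green 5, Gold 8, Silver 9.
Every allocation lies between the lower and upper quota.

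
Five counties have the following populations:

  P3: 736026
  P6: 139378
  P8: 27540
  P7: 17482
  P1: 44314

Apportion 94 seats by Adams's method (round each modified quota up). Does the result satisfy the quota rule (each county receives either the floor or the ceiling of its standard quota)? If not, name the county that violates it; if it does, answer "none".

P3

Standard quotas: P3 71.715, P6 13.580, P8 2.683, P7 1.703, P1 4.318.
Adams allocation: P3 70, P6 14, P8 3, P7 2, P1 5.
P3 has quota 71.715 (lower 71, upper 72) but receives 70 — outside the quota interval.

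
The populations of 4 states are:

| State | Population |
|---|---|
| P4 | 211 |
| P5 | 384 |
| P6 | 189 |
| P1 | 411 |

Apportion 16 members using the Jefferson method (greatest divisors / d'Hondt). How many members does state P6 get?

Standard divisor 1195/16 ≈ 74.688; standard quotas: P4 2.825, P5 5.141, P6 2.531, P1 5.503.
Rounding down gives 2, 5, 2, 5 = 14 seats, so the divisor must be adjusted.
With modified divisor 66: modified quotas P4 3.197, P5 5.818, P6 2.864, P1 6.227.
Rounding down: P4 3, P5 5, P6 2, P1 6 (total 16).
P6 receives 2.

2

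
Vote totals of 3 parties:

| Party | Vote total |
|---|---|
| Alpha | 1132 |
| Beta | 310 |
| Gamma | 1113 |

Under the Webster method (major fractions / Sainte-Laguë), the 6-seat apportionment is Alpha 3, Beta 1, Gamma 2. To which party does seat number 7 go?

Gamma

Priority for the next seat is population ÷ (current seats + 0.5).
Priorities: Alpha 323.429, Beta 206.667, Gamma 445.200.
Highest priority: Gamma.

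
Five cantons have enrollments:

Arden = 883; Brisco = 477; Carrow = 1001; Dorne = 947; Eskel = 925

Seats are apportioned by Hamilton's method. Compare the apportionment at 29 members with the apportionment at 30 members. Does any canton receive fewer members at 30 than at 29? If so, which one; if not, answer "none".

none

At 29 seats: Arden 6, Brisco 3, Carrow 7, Dorne 7, Eskel 6.
At 30 seats: Arden 6, Brisco 3, Carrow 7, Dorne 7, Eskel 7.
No canton's allocation decreased.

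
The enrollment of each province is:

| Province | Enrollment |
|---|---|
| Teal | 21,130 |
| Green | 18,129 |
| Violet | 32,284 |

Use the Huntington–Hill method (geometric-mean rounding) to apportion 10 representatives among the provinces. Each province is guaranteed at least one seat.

With divisor 7310: modified quotas Teal 2.891, Green 2.480, Violet 4.416.
Geometric-mean thresholds: Teal √(2·3)=2.449, Green √(2·3)=2.449, Violet √(4·5)=4.472.
Each quota rounded against its threshold gives Teal 3, Green 3, Violet 4 (total 10).

Teal 3; Green 3; Violet 4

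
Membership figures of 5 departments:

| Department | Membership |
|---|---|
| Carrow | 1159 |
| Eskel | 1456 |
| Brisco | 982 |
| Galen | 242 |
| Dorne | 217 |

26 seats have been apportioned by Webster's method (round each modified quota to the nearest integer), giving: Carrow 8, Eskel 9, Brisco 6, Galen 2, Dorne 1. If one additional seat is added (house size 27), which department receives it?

Priority for the next seat is population ÷ (current seats + 0.5).
Priorities: Carrow 136.353, Eskel 153.263, Brisco 151.077, Galen 96.800, Dorne 144.667.
Highest priority: Eskel.

Eskel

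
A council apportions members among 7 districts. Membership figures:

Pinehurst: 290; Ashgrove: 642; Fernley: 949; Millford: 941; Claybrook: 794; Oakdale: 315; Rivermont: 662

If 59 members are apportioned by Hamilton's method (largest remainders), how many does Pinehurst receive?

4

Total 4593; standard divisor 4593/59 ≈ 77.847.
Standard quotas: Pinehurst 3.725, Ashgrove 8.247, Fernley 12.191, Millford 12.088, Claybrook 10.199, Oakdale 4.046, Rivermont 8.504.
Lower quotas: Pinehurst 3, Ashgrove 8, Fernley 12, Millford 12, Claybrook 10, Oakdale 4, Rivermont 8 (sum 57, leaving 2 seats).
Remainders in descending order: Pinehurst 0.725, Rivermont 0.504, Ashgrove 0.247, Claybrook 0.199, Fernley 0.191, Millford 0.088, Oakdale 0.046.
Largest remainders: Pinehurst, Rivermont receive the extra seats.
Pinehurst receives 4.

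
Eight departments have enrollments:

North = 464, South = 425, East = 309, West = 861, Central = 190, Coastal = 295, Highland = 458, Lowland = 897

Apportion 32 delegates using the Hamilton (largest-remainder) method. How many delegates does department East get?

Total 3899; standard divisor 3899/32 ≈ 121.844.
Standard quotas: North 3.808, South 3.488, East 2.536, West 7.066, Central 1.559, Coastal 2.421, Highland 3.759, Lowland 7.362.
Lower quotas: North 3, South 3, East 2, West 7, Central 1, Coastal 2, Highland 3, Lowland 7 (sum 28, leaving 4 seats).
Remainders in descending order: North 0.808, Highland 0.759, Central 0.559, East 0.536, South 0.488, Coastal 0.421, Lowland 0.362, West 0.066.
The surplus seats go to North, Highland, Central, East.
East receives 3.

3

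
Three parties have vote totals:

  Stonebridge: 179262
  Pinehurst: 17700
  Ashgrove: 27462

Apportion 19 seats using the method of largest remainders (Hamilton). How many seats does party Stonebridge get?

The standard divisor is 224424/19 ≈ 11811.789.
Standard quotas: Stonebridge 15.1765, Pinehurst 1.4985, Ashgrove 2.3250.
Lower quotas: Stonebridge 15, Pinehurst 1, Ashgrove 2 (sum 18, leaving 1 seat).
Remainders in descending order: Pinehurst 0.4985, Ashgrove 0.3250, Stonebridge 0.1765.
The surplus seat goes to Pinehurst.
Stonebridge receives 15.

15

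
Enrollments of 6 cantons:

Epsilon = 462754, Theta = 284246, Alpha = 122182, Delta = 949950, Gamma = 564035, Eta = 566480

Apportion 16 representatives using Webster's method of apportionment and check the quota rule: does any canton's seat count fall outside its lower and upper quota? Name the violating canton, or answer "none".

none

Standard quotas: Epsilon 2.510, Theta 1.542, Alpha 0.663, Delta 5.153, Gamma 3.060, Eta 3.073.
Webster allocation: Epsilon 2, Theta 2, Alpha 1, Delta 5, Gamma 3, Eta 3.
Every allocation lies between the lower and upper quota.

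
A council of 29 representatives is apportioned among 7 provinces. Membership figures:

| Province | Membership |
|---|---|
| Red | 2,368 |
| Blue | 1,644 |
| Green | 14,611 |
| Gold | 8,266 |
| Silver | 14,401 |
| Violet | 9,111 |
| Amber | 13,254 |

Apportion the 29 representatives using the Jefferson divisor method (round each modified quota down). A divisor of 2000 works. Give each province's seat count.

With modified divisor 2000: modified quotas Red 1.184, Blue 0.822, Green 7.306, Gold 4.133, Silver 7.200, Violet 4.556, Amber 6.627.
Rounding down: Red 1, Blue 0, Green 7, Gold 4, Silver 7, Violet 4, Amber 6 (total 29).

Red=1, Blue=0, Green=7, Gold=4, Silver=7, Violet=4, Amber=6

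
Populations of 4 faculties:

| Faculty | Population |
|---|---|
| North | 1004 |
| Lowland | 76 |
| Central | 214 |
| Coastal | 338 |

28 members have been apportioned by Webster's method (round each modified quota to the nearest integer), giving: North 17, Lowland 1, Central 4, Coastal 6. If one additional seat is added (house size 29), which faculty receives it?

Priority for the next seat is population ÷ (current seats + 0.5).
Priorities: North 57.371, Lowland 50.667, Central 47.556, Coastal 52.000.
Highest priority: North.

North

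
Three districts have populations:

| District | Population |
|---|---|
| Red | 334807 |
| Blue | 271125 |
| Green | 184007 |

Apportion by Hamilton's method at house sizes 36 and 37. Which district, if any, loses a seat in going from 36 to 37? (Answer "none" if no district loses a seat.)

At 36 seats: Red 15, Blue 12, Green 9.
At 37 seats: Red 16, Blue 13, Green 8.
Green drops from 9 to 8.

Green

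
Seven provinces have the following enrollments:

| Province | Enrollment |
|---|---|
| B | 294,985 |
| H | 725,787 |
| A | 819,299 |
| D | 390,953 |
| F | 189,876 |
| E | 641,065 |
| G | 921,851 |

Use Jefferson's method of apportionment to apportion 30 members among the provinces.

Standard divisor 3983816/30 ≈ 132793.867; standard quotas: B 2.221, H 5.466, A 6.170, D 2.944, F 1.430, E 4.828, G 6.942.
Rounding down gives 2, 5, 6, 2, 1, 4, 6 = 26 seats, so the divisor must be adjusted.
With modified divisor 119000: modified quotas B 2.479, H 6.099, A 6.885, D 3.285, F 1.596, E 5.387, G 7.747.
Rounding down: B 2, H 6, A 6, D 3, F 1, E 5, G 7 (total 30).

B: 2, H: 6, A: 6, D: 3, F: 1, E: 5, G: 7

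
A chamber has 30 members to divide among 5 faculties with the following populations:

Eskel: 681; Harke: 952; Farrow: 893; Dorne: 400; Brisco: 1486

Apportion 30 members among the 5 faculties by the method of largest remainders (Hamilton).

The standard divisor is 4412/30 ≈ 147.067.
Standard quotas: Eskel 4.631, Harke 6.473, Farrow 6.072, Dorne 2.720, Brisco 10.104.
Lower quotas: Eskel 4, Harke 6, Farrow 6, Dorne 2, Brisco 10 (sum 28, leaving 2 seats).
Remainders in descending order: Dorne 0.720, Eskel 0.631, Harke 0.473, Brisco 0.104, Farrow 0.072.
The surplus seats go to Dorne, Eskel.

Eskel=5; Harke=6; Farrow=6; Dorne=3; Brisco=10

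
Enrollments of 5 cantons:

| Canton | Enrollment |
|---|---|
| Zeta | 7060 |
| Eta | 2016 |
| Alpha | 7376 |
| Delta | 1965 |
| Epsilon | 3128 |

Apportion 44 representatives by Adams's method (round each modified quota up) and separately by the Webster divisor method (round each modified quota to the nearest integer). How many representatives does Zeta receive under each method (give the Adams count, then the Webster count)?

14 and 15

Adams: Zeta 14, Eta 4, Alpha 15, Delta 4, Epsilon 7.
Webster: Zeta 15, Eta 4, Alpha 15, Delta 4, Epsilon 6.
Zeta gets 14 under Adams and 15 under Webster.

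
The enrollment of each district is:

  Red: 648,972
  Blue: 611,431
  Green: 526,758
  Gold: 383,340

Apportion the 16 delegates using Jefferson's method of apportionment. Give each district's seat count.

Standard divisor 2170501/16 ≈ 135656.312; standard quotas: Red 4.784, Blue 4.507, Green 3.883, Gold 2.826.
Rounding down gives 4, 4, 3, 2 = 13 seats, so the divisor must be adjusted.
With modified divisor 125000: modified quotas Red 5.192, Blue 4.891, Green 4.214, Gold 3.067.
Rounding down: Red 5, Blue 4, Green 4, Gold 3 (total 16).

Red 5, Blue 4, Green 4, Gold 3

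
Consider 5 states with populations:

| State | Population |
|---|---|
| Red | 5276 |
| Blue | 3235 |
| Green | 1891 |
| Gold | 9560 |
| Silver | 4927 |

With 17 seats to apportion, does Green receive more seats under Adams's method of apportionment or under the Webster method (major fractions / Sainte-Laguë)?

Adams: Red 4, Blue 2, Green 2, Gold 6, Silver 3.
Webster: Red 4, Blue 2, Green 1, Gold 7, Silver 3.
Green gets 2 under Adams and 1 under Webster.

Adams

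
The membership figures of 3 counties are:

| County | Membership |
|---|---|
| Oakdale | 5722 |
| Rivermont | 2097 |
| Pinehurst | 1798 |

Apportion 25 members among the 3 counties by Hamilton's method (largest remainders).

Oakdale=15, Rivermont=5, Pinehurst=5

The standard divisor is 9617/25 ≈ 384.68.
Standard quotas: Oakdale 14.8747, Rivermont 5.4513, Pinehurst 4.6740.
Lower quotas: Oakdale 14, Rivermont 5, Pinehurst 4 (sum 23, leaving 2 seats).
Remainders in descending order: Oakdale 0.8747, Pinehurst 0.6740, Rivermont 0.4513.
The surplus seats go to Oakdale, Pinehurst.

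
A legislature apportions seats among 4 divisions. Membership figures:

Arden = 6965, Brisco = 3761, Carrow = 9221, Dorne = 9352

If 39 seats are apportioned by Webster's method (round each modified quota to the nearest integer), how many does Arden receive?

Standard divisor 29299/39 ≈ 751.256; standard quotas: Arden 9.271, Brisco 5.006, Carrow 12.274, Dorne 12.448.
Rounding to the nearest integer gives 9, 5, 12, 12 = 38 seats, so the divisor must be adjusted.
With modified divisor 740: modified quotas Arden 9.412, Brisco 5.082, Carrow 12.461, Dorne 12.638.
Rounding to the nearest integer: Arden 9, Brisco 5, Carrow 12, Dorne 13 (total 39).
Arden receives 9.

9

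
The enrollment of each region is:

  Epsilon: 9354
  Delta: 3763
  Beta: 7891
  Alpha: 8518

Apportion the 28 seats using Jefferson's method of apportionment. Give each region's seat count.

Epsilon=9, Delta=3, Beta=8, Alpha=8

Standard divisor 29526/28 ≈ 1054.5; standard quotas: Epsilon 8.871, Delta 3.569, Beta 7.483, Alpha 8.078.
Rounding down gives 8, 3, 7, 8 = 26 seats, so the divisor must be adjusted.
With modified divisor 970: modified quotas Epsilon 9.643, Delta 3.879, Beta 8.135, Alpha 8.781.
Rounding down: Epsilon 9, Delta 3, Beta 8, Alpha 8 (total 28).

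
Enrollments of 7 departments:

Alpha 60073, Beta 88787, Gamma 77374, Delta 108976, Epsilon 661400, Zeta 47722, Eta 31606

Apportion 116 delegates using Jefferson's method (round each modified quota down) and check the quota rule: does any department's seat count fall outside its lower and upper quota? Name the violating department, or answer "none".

Standard quotas: Alpha 6.477, Beta 9.572, Gamma 8.342, Delta 11.749, Epsilon 71.307, Zeta 5.145, Eta 3.408.
Jefferson allocation: Alpha 6, Beta 9, Gamma 8, Delta 12, Epsilon 73, Zeta 5, Eta 3.
Epsilon has quota 71.307 (lower 71, upper 72) but receives 73 — outside the quota interval.

Epsilon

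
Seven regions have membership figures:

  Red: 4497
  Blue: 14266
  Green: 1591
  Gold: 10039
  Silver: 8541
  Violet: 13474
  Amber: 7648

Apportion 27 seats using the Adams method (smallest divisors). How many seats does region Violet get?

Standard divisor 60056/27 ≈ 2224.296; standard quotas: Red 2.022, Blue 6.414, Green 0.715, Gold 4.513, Silver 3.840, Violet 6.058, Amber 3.438.
Rounding up gives 3, 7, 1, 5, 4, 7, 4 = 31 seats, so the divisor must be adjusted.
With modified divisor 2530: modified quotas Red 1.777, Blue 5.639, Green 0.629, Gold 3.968, Silver 3.376, Violet 5.326, Amber 3.023.
Rounding up: Red 2, Blue 6, Green 1, Gold 4, Silver 4, Violet 6, Amber 4 (total 27).
Violet receives 6.

6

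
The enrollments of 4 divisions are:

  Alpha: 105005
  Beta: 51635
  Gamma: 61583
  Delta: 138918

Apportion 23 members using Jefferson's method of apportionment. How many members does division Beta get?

3

Standard divisor 357141/23 ≈ 15527.87; standard quotas: Alpha 6.762, Beta 3.325, Gamma 3.966, Delta 8.946.
Rounding down gives 6, 3, 3, 8 = 20 seats, so the divisor must be adjusted.
With modified divisor 14400: modified quotas Alpha 7.292, Beta 3.586, Gamma 4.277, Delta 9.647.
Rounding down: Alpha 7, Beta 3, Gamma 4, Delta 9 (total 23).
Beta receives 3.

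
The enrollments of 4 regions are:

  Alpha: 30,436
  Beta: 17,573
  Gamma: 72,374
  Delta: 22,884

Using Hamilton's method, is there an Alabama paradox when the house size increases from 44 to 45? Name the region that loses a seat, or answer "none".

At 44 seats: Alpha 9, Beta 6, Gamma 22, Delta 7.
At 45 seats: Alpha 10, Beta 5, Gamma 23, Delta 7.
Beta drops from 6 to 5.

Beta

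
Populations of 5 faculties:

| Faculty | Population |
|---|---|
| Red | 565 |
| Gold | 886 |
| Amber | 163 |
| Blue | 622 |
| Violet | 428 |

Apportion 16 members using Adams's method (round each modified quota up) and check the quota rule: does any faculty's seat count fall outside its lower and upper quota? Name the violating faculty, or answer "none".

none

Standard quotas: Red 3.393, Gold 5.321, Amber 0.979, Blue 3.736, Violet 2.571.
Adams allocation: Red 3, Gold 5, Amber 1, Blue 4, Violet 3.
Every allocation lies between the lower and upper quota.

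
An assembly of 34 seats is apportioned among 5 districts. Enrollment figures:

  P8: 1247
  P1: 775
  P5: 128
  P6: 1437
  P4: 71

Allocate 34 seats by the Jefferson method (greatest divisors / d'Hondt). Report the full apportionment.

Standard divisor 3658/34 ≈ 107.588; standard quotas: P8 11.590, P1 7.203, P5 1.190, P6 13.356, P4 0.660.
Rounding down gives 11, 7, 1, 13, 0 = 32 seats, so the divisor must be adjusted.
With modified divisor 100: modified quotas P8 12.470, P1 7.750, P5 1.280, P6 14.370, P4 0.710.
Rounding down: P8 12, P1 7, P5 1, P6 14, P4 0 (total 34).

P8=12; P1=7; P5=1; P6=14; P4=0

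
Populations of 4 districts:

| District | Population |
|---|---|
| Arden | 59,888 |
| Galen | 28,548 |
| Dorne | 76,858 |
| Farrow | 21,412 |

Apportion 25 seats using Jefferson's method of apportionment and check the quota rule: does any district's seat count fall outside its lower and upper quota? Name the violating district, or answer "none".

none

Standard quotas: Arden 8.019, Galen 3.823, Dorne 10.291, Farrow 2.867.
Jefferson allocation: Arden 8, Galen 4, Dorne 10, Farrow 3.
Every allocation lies between the lower and upper quota.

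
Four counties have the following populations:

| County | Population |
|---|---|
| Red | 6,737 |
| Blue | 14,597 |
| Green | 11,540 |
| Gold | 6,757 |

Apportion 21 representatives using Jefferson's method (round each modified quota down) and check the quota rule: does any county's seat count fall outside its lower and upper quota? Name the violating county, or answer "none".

Standard quotas: Red 3.570, Blue 7.735, Green 6.115, Gold 3.580.
Jefferson allocation: Red 3, Blue 8, Green 6, Gold 4.
Every allocation lies between the lower and upper quota.

none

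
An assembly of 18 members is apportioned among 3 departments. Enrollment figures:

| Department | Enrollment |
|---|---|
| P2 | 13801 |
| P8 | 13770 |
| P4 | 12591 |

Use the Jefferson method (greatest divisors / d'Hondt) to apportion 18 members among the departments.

P2=6, P8=6, P4=6

Standard divisor 40162/18 ≈ 2231.222; standard quotas: P2 6.185, P8 6.172, P4 5.643.
Rounding down gives 6, 6, 5 = 17 seats, so the divisor must be adjusted.
With modified divisor 2000: modified quotas P2 6.901, P8 6.885, P4 6.295.
Rounding down: P2 6, P8 6, P4 6 (total 18).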